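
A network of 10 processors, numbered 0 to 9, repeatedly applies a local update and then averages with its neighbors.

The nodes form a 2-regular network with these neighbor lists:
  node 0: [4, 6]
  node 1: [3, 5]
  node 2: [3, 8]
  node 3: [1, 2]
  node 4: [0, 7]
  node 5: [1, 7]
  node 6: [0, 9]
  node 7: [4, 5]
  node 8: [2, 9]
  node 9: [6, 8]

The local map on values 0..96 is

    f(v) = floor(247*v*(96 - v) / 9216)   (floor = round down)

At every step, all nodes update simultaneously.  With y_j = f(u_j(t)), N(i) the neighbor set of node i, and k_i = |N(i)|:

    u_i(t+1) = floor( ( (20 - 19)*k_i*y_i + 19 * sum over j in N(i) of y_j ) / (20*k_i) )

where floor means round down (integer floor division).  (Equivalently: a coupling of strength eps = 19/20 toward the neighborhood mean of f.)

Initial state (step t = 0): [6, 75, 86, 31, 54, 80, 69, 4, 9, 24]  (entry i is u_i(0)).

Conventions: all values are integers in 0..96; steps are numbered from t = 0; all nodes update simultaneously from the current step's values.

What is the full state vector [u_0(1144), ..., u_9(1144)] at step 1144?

Answer: [58, 58, 58, 58, 58, 58, 58, 58, 58, 58]
Key observation: The state at step 5, [59, 59, 59, 59, 59, 59, 59, 59, 59, 59], reappears at step 7: the system is in a cycle of period 2 from step 5 on.  Therefore the state at step 1144 equals the state at step 5 + ((1144 - 5) mod 2) = 6, which is [58, 58, 58, 58, 58, 58, 58, 58, 58, 58].

Derivation:
t=0: [6, 75, 86, 31, 54, 80, 69, 4, 9, 24]
t=1: [52, 43, 36, 33, 13, 25, 30, 45, 33, 35]
t=2: [41, 51, 55, 58, 59, 60, 58, 38, 56, 54]
t=3: [58, 58, 59, 60, 59, 59, 59, 57, 60, 59]
t=4: [58, 57, 57, 58, 58, 58, 58, 58, 57, 57]
t=5: [59, 59, 59, 59, 59, 59, 59, 59, 59, 59]
t=6: [58, 58, 58, 58, 58, 58, 58, 58, 58, 58]
t=7: [59, 59, 59, 59, 59, 59, 59, 59, 59, 59]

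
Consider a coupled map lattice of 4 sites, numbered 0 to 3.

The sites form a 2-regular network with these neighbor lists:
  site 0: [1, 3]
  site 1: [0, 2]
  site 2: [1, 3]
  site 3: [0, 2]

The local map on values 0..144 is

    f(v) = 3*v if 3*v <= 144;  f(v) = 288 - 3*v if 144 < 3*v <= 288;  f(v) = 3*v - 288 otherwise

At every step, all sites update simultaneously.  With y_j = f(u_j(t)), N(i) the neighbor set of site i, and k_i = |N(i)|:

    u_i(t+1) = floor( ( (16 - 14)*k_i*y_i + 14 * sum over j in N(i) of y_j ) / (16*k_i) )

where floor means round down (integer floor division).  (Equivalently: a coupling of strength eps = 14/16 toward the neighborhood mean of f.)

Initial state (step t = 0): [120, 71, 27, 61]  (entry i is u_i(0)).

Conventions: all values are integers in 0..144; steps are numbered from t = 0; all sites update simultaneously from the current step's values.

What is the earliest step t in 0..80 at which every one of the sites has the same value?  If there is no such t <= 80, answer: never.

Simulating step by step:
t=0: [120, 71, 27, 61]  (not all equal)
t=1: [87, 76, 88, 80]  (not all equal)
t=2: [50, 29, 50, 28]  (not all equal)
t=3: [92, 131, 92, 131]  (not all equal)
t=4: [93, 23, 93, 23]  (not all equal)
t=5: [61, 16, 61, 16]  (not all equal)
t=6: [55, 97, 55, 97]  (not all equal)
t=7: [18, 108, 18, 108]  (not all equal)
t=8: [38, 51, 38, 51]  (not all equal)
t=9: [132, 116, 132, 116]  (not all equal)
t=10: [66, 102, 66, 102]  (not all equal)
t=11: [27, 81, 27, 81]  (not all equal)
t=12: [49, 76, 49, 76]  (not all equal)
t=13: [70, 130, 70, 130]  (not all equal)
t=14: [99, 81, 99, 81]  (not all equal)
t=15: [40, 13, 40, 13]  (not all equal)
t=16: [49, 109, 49, 109]  (not all equal)
t=17: [51, 128, 51, 128]  (not all equal)
t=18: [100, 130, 100, 130]  (not all equal)
t=19: [90, 23, 90, 23]  (not all equal)
t=20: [62, 24, 62, 24]  (not all equal)
t=21: [75, 98, 75, 98]  (not all equal)
t=22: [13, 55, 13, 55]  (not all equal)
t=23: [112, 49, 112, 49]  (not all equal)
t=24: [129, 59, 129, 59]  (not all equal)
t=25: [109, 100, 109, 100]  (not all equal)
t=26: [15, 35, 15, 35]  (not all equal)
t=27: [97, 52, 97, 52]  (not all equal)
t=28: [115, 19, 115, 19]  (not all equal)
t=29: [57, 57, 57, 57]  (all equal)

Answer: 29
Key observation: Synchronization is absorbing here: once all sites are equal they stay equal, and step 29 is the first all-equal step.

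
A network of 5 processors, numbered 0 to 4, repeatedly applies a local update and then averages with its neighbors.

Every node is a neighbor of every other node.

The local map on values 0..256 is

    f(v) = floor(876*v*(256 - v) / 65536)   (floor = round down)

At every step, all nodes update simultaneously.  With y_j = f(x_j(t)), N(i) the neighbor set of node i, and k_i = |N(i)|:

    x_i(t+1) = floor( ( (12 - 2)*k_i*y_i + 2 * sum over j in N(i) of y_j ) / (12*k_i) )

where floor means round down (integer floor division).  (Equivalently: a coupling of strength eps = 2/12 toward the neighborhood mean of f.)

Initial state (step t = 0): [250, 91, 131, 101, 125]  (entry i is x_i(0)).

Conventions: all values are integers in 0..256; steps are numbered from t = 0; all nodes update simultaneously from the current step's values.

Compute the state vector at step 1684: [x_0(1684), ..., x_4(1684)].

Simulating step by step:
t=0: [250, 91, 131, 101, 125]
t=1: [51, 194, 208, 201, 208]
t=2: [139, 156, 134, 146, 134]
t=3: [216, 209, 217, 214, 217]
t=4: [115, 128, 114, 119, 114]
t=5: [216, 218, 216, 216, 216]
t=6: [114, 110, 114, 114, 114]
t=7: [215, 214, 215, 215, 215]
t=8: [117, 119, 117, 117, 117]
t=9: [217, 217, 217, 217, 217]
t=10: [113, 113, 113, 113, 113]
t=11: [215, 215, 215, 215, 215]
t=12: [117, 117, 117, 117, 117]
t=13: [217, 217, 217, 217, 217]

Answer: [117, 117, 117, 117, 117]
Key observation: The state at step 9, [217, 217, 217, 217, 217], reappears at step 13: the system is in a cycle of period 4 from step 9 on.  Therefore the state at step 1684 equals the state at step 9 + ((1684 - 9) mod 4) = 12, which is [117, 117, 117, 117, 117].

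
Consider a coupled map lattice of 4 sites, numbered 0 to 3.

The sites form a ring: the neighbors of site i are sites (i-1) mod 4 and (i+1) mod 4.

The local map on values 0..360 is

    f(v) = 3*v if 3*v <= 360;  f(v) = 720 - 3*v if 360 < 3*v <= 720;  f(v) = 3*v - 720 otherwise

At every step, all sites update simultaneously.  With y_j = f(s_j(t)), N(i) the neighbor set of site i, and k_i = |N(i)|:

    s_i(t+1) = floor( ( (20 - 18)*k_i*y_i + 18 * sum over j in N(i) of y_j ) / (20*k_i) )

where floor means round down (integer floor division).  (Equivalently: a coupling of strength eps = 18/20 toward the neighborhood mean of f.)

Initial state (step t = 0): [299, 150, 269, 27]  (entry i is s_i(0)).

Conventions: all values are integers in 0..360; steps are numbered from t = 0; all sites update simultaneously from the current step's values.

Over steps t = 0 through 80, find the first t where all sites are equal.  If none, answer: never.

Simulating step by step:
t=0: [299, 150, 269, 27]  (not all equal)
t=1: [175, 145, 166, 126]  (not all equal)
t=2: [301, 216, 304, 221]  (not all equal)
t=3: [76, 175, 77, 174]  (not all equal)
t=4: [199, 226, 199, 226]  (not all equal)
t=5: [50, 114, 50, 114]  (not all equal)
t=6: [322, 169, 322, 169]  (not all equal)
t=7: [216, 242, 216, 242]  (not all equal)
t=8: [12, 65, 12, 65]  (not all equal)
t=9: [179, 51, 179, 51]  (not all equal)
t=10: [156, 180, 156, 180]  (not all equal)
t=11: [187, 244, 187, 244]  (not all equal)
t=12: [26, 144, 26, 144]  (not all equal)
t=13: [267, 99, 267, 99]  (not all equal)
t=14: [275, 102, 275, 102]  (not all equal)
t=15: [285, 125, 285, 125]  (not all equal)
t=16: [324, 156, 324, 156]  (not all equal)
t=17: [252, 252, 252, 252]  (all equal)

Answer: 17
Key observation: Synchronization is absorbing here: once all sites are equal they stay equal, and step 17 is the first all-equal step.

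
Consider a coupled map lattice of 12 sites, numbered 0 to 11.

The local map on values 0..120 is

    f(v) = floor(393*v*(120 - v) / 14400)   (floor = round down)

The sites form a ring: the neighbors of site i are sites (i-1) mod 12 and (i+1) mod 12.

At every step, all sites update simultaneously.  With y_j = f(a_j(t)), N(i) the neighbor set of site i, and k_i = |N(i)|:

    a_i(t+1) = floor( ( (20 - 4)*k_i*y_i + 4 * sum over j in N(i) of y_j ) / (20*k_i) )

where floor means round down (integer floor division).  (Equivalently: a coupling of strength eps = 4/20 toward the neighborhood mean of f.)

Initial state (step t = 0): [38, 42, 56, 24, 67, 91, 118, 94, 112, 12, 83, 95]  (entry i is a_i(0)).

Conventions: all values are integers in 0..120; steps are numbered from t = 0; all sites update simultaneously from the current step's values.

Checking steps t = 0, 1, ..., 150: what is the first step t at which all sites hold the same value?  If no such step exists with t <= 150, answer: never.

Answer: never
Key observation: The state at step 23 reappears at step 25 — the system is in a cycle of period 2 from step 23 on.  No step 0..25 is synchronized, and the cycle repeats forever, so no step up to 150 (or ever) has all sites equal.

Derivation:
t=0: [38, 42, 56, 24, 67, 91, 118, 94, 112, 12, 83, 95]  (not all equal)
t=1: [83, 89, 92, 68, 90, 67, 18, 55, 29, 38, 76, 68]  (not all equal)
t=2: [83, 75, 73, 91, 77, 89, 59, 89, 75, 84, 90, 94]  (not all equal)
t=3: [82, 91, 90, 75, 86, 78, 93, 79, 89, 82, 73, 68]  (not all equal)
t=4: [84, 73, 74, 88, 81, 85, 72, 84, 77, 84, 92, 94]  (not all equal)
t=5: [81, 91, 90, 78, 84, 82, 91, 84, 88, 81, 70, 68]  (not all equal)
t=6: [85, 73, 74, 86, 83, 83, 74, 80, 77, 85, 94, 94]  (not all equal)
t=7: [80, 91, 90, 80, 82, 83, 90, 87, 88, 80, 67, 67]  (not all equal)
t=8: [86, 73, 74, 85, 85, 82, 74, 77, 77, 86, 95, 95]  (not all equal)
t=9: [78, 91, 91, 82, 81, 85, 91, 90, 88, 78, 65, 65]  (not all equal)
t=10: [88, 73, 73, 83, 85, 80, 73, 73, 77, 88, 96, 96]  (not all equal)
t=11: [76, 91, 92, 83, 81, 87, 92, 92, 88, 76, 63, 63]  (not all equal)
t=12: [89, 73, 71, 82, 84, 78, 70, 70, 76, 90, 97, 97]  (not all equal)
t=13: [75, 91, 93, 85, 83, 88, 94, 94, 89, 73, 61, 61]  (not all equal)
t=14: [90, 73, 69, 79, 82, 75, 67, 66, 75, 91, 97, 97]  (not all equal)
t=15: [73, 91, 94, 88, 86, 91, 95, 96, 90, 72, 61, 61]  (not all equal)
t=16: [91, 73, 67, 75, 78, 71, 64, 63, 74, 92, 97, 97]  (not all equal)
t=17: [72, 91, 95, 92, 89, 93, 96, 97, 90, 71, 61, 61]  (not all equal)
t=18: [92, 73, 65, 69, 73, 68, 62, 61, 73, 92, 97, 97]  (not all equal)
t=19: [71, 91, 96, 95, 93, 95, 97, 97, 91, 71, 61, 61]  (not all equal)
t=20: [92, 73, 63, 64, 67, 64, 60, 61, 73, 92, 97, 97]  (not all equal)
t=21: [71, 91, 97, 97, 96, 97, 97, 97, 91, 71, 61, 61]  (not all equal)
t=22: [92, 73, 61, 60, 61, 60, 60, 61, 73, 92, 97, 97]  (not all equal)
t=23: [71, 91, 97, 98, 98, 98, 98, 97, 91, 71, 61, 61]  (not all equal)
t=24: [92, 73, 61, 58, 58, 58, 58, 61, 73, 92, 97, 97]  (not all equal)
t=25: [71, 91, 97, 98, 98, 98, 98, 97, 91, 71, 61, 61]  (not all equal)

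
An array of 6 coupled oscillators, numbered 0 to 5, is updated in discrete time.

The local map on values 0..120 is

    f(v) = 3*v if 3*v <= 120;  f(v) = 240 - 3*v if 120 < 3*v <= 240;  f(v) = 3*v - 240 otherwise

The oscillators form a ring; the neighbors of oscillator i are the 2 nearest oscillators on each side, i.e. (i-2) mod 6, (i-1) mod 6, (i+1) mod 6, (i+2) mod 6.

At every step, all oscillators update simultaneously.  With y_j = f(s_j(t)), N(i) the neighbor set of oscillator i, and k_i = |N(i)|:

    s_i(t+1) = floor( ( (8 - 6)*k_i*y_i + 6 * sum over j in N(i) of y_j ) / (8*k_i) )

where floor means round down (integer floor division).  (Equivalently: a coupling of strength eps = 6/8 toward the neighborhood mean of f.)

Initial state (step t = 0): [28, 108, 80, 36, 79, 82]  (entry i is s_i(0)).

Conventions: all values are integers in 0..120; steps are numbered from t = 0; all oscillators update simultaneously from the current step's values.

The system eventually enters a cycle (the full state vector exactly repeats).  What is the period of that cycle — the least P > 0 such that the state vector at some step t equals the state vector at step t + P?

Simulating step by step:
t=0: [28, 108, 80, 36, 79, 82]
t=1: [38, 58, 52, 44, 37, 53]
t=2: [92, 89, 95, 91, 100, 95]
t=3: [42, 36, 40, 41, 44, 40]
t=4: [114, 115, 113, 114, 115, 113]
t=5: [102, 101, 102, 102, 101, 102]
t=6: [64, 65, 64, 64, 65, 64]
t=7: [46, 47, 46, 46, 47, 46]
t=8: [100, 101, 100, 100, 101, 100]
t=9: [61, 60, 61, 61, 60, 61]
t=10: [58, 57, 58, 58, 57, 58]
t=11: [67, 66, 67, 67, 66, 67]
t=12: [40, 39, 40, 40, 39, 40]
t=13: [118, 119, 118, 118, 119, 118]
t=14: [115, 114, 115, 115, 114, 115]
t=15: [103, 104, 103, 103, 104, 103]
t=16: [70, 69, 70, 70, 69, 70]
t=17: [31, 30, 31, 31, 30, 31]
t=18: [91, 92, 91, 91, 92, 91]
t=19: [34, 33, 34, 34, 33, 34]
t=20: [100, 101, 100, 100, 101, 100]

Answer: 12
Key observation: The state at step 8, [100, 101, 100, 100, 101, 100], reappears at step 20 — and no state repeats earlier — so the cycle the system enters has period 12.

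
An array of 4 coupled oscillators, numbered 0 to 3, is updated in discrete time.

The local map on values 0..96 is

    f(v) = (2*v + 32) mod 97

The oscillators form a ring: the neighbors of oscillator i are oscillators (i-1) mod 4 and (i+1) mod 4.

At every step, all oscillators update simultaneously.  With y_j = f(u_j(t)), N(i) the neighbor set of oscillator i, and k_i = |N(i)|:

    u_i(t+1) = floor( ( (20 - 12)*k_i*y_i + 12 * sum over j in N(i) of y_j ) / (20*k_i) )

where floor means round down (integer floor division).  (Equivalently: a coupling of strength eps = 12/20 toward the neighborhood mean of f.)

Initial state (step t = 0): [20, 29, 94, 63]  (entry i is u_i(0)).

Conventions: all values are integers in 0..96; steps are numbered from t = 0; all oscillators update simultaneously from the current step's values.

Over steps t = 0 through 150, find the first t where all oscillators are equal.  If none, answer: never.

Simulating step by step:
t=0: [20, 29, 94, 63]  (not all equal)
t=1: [74, 65, 55, 53]  (not all equal)
t=2: [65, 64, 49, 54]  (not all equal)
t=3: [57, 54, 45, 46]  (not all equal)
t=4: [40, 39, 31, 33]  (not all equal)
t=5: [10, 37, 41, 33]  (not all equal)
t=6: [23, 24, 9, 21]  (not all equal)
t=7: [77, 70, 66, 68]  (not all equal)
t=8: [79, 76, 70, 75]  (not all equal)
t=9: [88, 85, 81, 84]  (not all equal)
t=10: [9, 7, 4, 6]  (not all equal)
t=11: [47, 45, 43, 44]  (not all equal)
t=12: [26, 25, 22, 24]  (not all equal)
t=13: [82, 80, 79, 80]  (not all equal)
t=14: [57, 66, 94, 66]  (not all equal)
t=15: [59, 49, 50, 49]  (not all equal)
t=16: [41, 39, 33, 39]  (not all equal)
t=17: [14, 10, 8, 10]  (not all equal)
t=18: [55, 53, 50, 53]  (not all equal)
t=19: [42, 40, 38, 40]  (not all equal)
t=20: [16, 15, 13, 15]  (not all equal)
t=21: [62, 61, 60, 61]  (not all equal)
t=22: [57, 57, 56, 57]  (not all equal)
t=23: [49, 48, 48, 48]  (not all equal)
t=24: [31, 31, 31, 31]  (all equal)

Answer: 24
Key observation: Synchronization is absorbing here: once all oscillators are equal they stay equal, and step 24 is the first all-equal step.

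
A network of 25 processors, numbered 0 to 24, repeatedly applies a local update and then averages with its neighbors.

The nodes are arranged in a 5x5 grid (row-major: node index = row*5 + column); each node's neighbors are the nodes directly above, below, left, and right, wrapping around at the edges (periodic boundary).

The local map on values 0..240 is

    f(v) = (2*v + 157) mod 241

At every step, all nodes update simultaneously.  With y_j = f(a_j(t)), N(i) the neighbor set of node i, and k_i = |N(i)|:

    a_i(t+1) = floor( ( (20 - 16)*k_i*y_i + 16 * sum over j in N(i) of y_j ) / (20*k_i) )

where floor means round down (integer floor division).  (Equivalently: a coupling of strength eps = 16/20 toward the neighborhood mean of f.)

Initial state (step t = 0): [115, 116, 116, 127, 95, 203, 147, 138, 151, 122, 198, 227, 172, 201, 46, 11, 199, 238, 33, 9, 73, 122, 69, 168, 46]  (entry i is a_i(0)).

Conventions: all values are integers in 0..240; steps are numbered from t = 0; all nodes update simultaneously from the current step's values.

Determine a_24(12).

Answer: a_24(12) = 113

Derivation:
t=0: [115, 116, 116, 127, 95, 203, 147, 138, 151, 122, 198, 227, 172, 201, 46, 11, 199, 238, 33, 9, 73, 122, 69, 168, 46]
t=1: [108, 162, 142, 130, 118, 133, 152, 157, 163, 114, 93, 100, 113, 109, 98, 112, 138, 104, 127, 118, 111, 99, 104, 93, 72]
t=2: [168, 181, 194, 126, 132, 156, 197, 158, 137, 118, 130, 154, 149, 111, 128, 144, 137, 150, 136, 126, 116, 161, 132, 126, 120]
t=3: [120, 83, 136, 153, 133, 127, 158, 153, 176, 184, 200, 174, 204, 180, 161, 177, 214, 197, 175, 177, 151, 158, 173, 172, 164]
t=4: [161, 178, 147, 127, 121, 135, 145, 150, 109, 132, 107, 103, 86, 81, 84, 90, 91, 60, 35, 64, 127, 131, 105, 58, 90]
t=5: [156, 172, 150, 140, 168, 188, 152, 170, 155, 148, 123, 128, 108, 122, 103, 107, 106, 115, 83, 109, 155, 120, 116, 130, 100]
t=6: [107, 167, 118, 165, 152, 174, 95, 161, 161, 124, 127, 162, 125, 144, 158, 156, 146, 127, 139, 116, 171, 135, 168, 143, 132]
t=7: [79, 116, 83, 163, 139, 118, 123, 180, 169, 175, 178, 178, 203, 206, 183, 154, 206, 149, 183, 196, 148, 86, 144, 118, 153]
t=8: [156, 110, 94, 88, 103, 88, 105, 74, 32, 85, 95, 78, 89, 52, 50, 124, 128, 125, 112, 119, 164, 147, 148, 124, 169]
t=9: [116, 160, 121, 140, 108, 127, 98, 121, 96, 107, 90, 114, 83, 98, 76, 119, 156, 156, 128, 97, 123, 146, 171, 124, 91]
t=10: [169, 172, 153, 151, 140, 131, 164, 123, 140, 121, 126, 132, 144, 108, 103, 150, 192, 145, 157, 120, 154, 170, 155, 129, 133]
t=11: [126, 54, 169, 201, 153, 104, 108, 157, 173, 170, 172, 122, 176, 176, 147, 164, 135, 185, 179, 181, 130, 108, 168, 206, 186]
t=12: [142, 93, 71, 84, 105, 91, 134, 84, 74, 118, 103, 104, 97, 63, 61, 84, 105, 60, 45, 66, 105, 105, 57, 51, 113]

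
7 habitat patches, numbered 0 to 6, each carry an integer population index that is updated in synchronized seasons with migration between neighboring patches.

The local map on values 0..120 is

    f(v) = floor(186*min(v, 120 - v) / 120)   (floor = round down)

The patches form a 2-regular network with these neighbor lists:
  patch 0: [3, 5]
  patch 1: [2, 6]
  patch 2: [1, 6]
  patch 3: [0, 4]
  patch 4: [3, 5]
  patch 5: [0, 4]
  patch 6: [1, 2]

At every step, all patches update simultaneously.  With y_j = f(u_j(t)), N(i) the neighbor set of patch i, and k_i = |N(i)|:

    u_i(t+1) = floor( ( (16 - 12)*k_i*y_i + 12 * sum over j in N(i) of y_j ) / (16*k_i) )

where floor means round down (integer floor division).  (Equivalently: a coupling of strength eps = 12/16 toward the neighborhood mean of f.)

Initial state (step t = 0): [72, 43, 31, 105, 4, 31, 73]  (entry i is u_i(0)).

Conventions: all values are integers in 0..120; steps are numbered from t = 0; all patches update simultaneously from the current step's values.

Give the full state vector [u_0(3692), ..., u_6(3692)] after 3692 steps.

Answer: [79, 49, 49, 79, 79, 79, 49]
Key observation: The state at step 18, [75, 63, 63, 75, 75, 75, 63], reappears at step 24: the system is in a cycle of period 6 from step 18 on.  Therefore the state at step 3692 equals the state at step 18 + ((3692 - 18) mod 6) = 20, which is [79, 49, 49, 79, 79, 79, 49].

Derivation:
t=0: [72, 43, 31, 105, 4, 31, 73]
t=1: [45, 61, 63, 35, 28, 42, 60]
t=2: [61, 90, 91, 55, 55, 58, 90]
t=3: [88, 45, 45, 87, 86, 88, 45]
t=4: [49, 69, 69, 50, 50, 50, 69]
t=5: [76, 79, 79, 76, 77, 76, 79]
t=6: [68, 63, 63, 67, 67, 67, 63]
t=7: [81, 88, 88, 81, 82, 81, 88]
t=8: [60, 49, 49, 59, 59, 59, 49]
t=9: [91, 75, 75, 91, 91, 91, 75]
t=10: [44, 69, 69, 44, 44, 44, 69]
t=11: [68, 79, 79, 68, 68, 68, 79]
t=12: [80, 63, 63, 80, 80, 80, 63]
t=13: [62, 88, 88, 62, 62, 62, 88]
t=14: [89, 49, 49, 89, 89, 89, 49]
t=15: [48, 75, 75, 48, 48, 48, 75]
t=16: [74, 69, 69, 74, 74, 74, 69]
t=17: [71, 79, 79, 71, 71, 71, 79]
t=18: [75, 63, 63, 75, 75, 75, 63]
t=19: [69, 88, 88, 69, 69, 69, 88]
t=20: [79, 49, 49, 79, 79, 79, 49]
t=21: [63, 75, 75, 63, 63, 63, 75]
t=22: [88, 69, 69, 88, 88, 88, 69]
t=23: [49, 79, 79, 49, 49, 49, 79]
t=24: [75, 63, 63, 75, 75, 75, 63]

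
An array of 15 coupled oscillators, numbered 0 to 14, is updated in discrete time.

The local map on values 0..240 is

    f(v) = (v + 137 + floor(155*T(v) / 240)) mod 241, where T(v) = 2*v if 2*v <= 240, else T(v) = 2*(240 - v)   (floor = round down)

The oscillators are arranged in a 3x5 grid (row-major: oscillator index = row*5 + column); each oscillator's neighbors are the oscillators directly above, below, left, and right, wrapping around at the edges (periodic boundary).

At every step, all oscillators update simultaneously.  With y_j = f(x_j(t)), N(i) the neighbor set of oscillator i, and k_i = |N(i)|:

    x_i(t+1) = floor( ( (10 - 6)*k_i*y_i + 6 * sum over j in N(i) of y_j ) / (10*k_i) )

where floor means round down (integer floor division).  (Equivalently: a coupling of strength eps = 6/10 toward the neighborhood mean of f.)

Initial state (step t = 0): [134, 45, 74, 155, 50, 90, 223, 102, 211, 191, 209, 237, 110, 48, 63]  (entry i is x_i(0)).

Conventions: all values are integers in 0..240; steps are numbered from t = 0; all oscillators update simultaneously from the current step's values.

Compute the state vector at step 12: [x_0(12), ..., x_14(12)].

Answer: [159, 159, 159, 159, 159, 159, 159, 159, 159, 159, 159, 159, 159, 159, 159]

Derivation:
t=0: [134, 45, 74, 155, 50, 90, 223, 102, 211, 191, 209, 237, 110, 48, 63]
t=1: [140, 172, 127, 97, 81, 130, 147, 126, 124, 104, 124, 155, 109, 76, 62]
t=2: [151, 160, 155, 120, 100, 161, 163, 164, 141, 122, 147, 158, 143, 98, 83]
t=3: [155, 159, 161, 153, 138, 161, 158, 160, 158, 148, 149, 160, 155, 135, 121]
t=4: [160, 159, 159, 161, 163, 160, 159, 159, 160, 162, 162, 159, 160, 163, 166]
t=5: [158, 159, 159, 158, 158, 158, 159, 159, 158, 158, 158, 158, 158, 158, 157]
t=6: [159, 159, 159, 159, 159, 159, 159, 159, 159, 159, 159, 159, 159, 159, 159]
t=7: [159, 159, 159, 159, 159, 159, 159, 159, 159, 159, 159, 159, 159, 159, 159]
t=8: [159, 159, 159, 159, 159, 159, 159, 159, 159, 159, 159, 159, 159, 159, 159]
t=9: [159, 159, 159, 159, 159, 159, 159, 159, 159, 159, 159, 159, 159, 159, 159]
t=10: [159, 159, 159, 159, 159, 159, 159, 159, 159, 159, 159, 159, 159, 159, 159]
t=11: [159, 159, 159, 159, 159, 159, 159, 159, 159, 159, 159, 159, 159, 159, 159]
t=12: [159, 159, 159, 159, 159, 159, 159, 159, 159, 159, 159, 159, 159, 159, 159]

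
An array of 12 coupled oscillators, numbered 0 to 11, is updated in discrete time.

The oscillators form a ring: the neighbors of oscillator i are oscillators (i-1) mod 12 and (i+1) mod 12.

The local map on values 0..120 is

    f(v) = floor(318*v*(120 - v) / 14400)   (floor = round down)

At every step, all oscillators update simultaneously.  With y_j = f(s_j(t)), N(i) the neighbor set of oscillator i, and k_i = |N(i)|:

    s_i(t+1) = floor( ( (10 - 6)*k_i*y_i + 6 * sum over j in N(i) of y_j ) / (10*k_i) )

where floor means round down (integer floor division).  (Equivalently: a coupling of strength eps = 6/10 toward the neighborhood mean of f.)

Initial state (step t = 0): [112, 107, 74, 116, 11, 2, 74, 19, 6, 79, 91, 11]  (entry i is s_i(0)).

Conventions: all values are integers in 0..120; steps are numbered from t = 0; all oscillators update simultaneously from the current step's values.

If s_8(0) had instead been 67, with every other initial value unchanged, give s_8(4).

Simulating step by step:
t=0: [112, 107, 74, 116, 11, 2, 74, 19, 67, 79, 91, 11]
t=1: [24, 40, 42, 34, 14, 32, 44, 62, 65, 69, 52, 33]
t=2: [59, 64, 69, 56, 50, 56, 71, 76, 78, 77, 73, 63]
t=3: [79, 78, 78, 77, 78, 77, 76, 73, 72, 73, 75, 77]
t=4: [71, 71, 72, 72, 72, 72, 73, 74, 75, 75, 74, 72]

Answer: s_8(4) = 75
Key observation: This trace re-runs the system from the modified initial state.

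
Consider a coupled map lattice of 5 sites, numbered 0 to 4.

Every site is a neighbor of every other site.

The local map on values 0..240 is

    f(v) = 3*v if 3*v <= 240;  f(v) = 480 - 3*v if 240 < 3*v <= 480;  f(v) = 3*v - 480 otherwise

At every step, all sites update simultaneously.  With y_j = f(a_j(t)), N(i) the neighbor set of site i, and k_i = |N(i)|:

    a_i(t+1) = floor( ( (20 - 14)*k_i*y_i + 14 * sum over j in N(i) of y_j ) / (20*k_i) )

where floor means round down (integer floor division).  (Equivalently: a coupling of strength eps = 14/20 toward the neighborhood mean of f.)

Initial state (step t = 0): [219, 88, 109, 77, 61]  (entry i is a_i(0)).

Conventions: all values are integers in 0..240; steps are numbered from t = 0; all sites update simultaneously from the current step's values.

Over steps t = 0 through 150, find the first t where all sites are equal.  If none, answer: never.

Answer: 4
Key observation: Synchronization is absorbing here: once all sites are equal they stay equal, and step 4 is the first all-equal step.

Derivation:
t=0: [219, 88, 109, 77, 61]  (not all equal)
t=1: [190, 195, 187, 196, 190]  (not all equal)
t=2: [94, 96, 93, 96, 94]  (not all equal)
t=3: [196, 195, 196, 195, 196]  (not all equal)
t=4: [106, 106, 106, 106, 106]  (all equal)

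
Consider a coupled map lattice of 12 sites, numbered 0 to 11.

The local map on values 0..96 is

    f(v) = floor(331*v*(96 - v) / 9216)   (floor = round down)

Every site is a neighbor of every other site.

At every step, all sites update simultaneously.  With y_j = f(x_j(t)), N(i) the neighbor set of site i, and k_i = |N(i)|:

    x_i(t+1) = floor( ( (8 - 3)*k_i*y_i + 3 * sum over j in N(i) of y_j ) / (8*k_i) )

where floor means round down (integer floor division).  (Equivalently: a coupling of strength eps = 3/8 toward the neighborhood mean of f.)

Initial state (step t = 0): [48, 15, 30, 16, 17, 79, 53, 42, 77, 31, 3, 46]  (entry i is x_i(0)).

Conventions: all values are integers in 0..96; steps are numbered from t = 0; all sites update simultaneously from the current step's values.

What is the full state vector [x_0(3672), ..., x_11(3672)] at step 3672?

Simulating step by step:
t=0: [48, 15, 30, 16, 17, 79, 53, 42, 77, 31, 3, 46]
t=1: [72, 49, 66, 50, 52, 52, 72, 72, 55, 66, 30, 72]
t=2: [66, 78, 71, 78, 78, 78, 66, 66, 76, 71, 71, 66]
t=3: [66, 54, 62, 54, 54, 54, 66, 66, 56, 62, 62, 66]
t=4: [73, 78, 75, 78, 78, 78, 73, 73, 78, 75, 75, 73]
t=5: [57, 51, 55, 51, 51, 51, 57, 57, 51, 55, 55, 57]
t=6: [79, 81, 80, 81, 81, 81, 79, 79, 81, 80, 80, 79]
t=7: [46, 43, 45, 43, 43, 43, 46, 46, 43, 45, 45, 46]
t=8: [81, 81, 81, 81, 81, 81, 81, 81, 81, 81, 81, 81]
t=9: [43, 43, 43, 43, 43, 43, 43, 43, 43, 43, 43, 43]
t=10: [81, 81, 81, 81, 81, 81, 81, 81, 81, 81, 81, 81]

Answer: [81, 81, 81, 81, 81, 81, 81, 81, 81, 81, 81, 81]
Key observation: The state at step 8, [81, 81, 81, 81, 81, 81, 81, 81, 81, 81, 81, 81], reappears at step 10: the system is in a cycle of period 2 from step 8 on.  Therefore the state at step 3672 equals the state at step 8 + ((3672 - 8) mod 2) = 8, which is [81, 81, 81, 81, 81, 81, 81, 81, 81, 81, 81, 81].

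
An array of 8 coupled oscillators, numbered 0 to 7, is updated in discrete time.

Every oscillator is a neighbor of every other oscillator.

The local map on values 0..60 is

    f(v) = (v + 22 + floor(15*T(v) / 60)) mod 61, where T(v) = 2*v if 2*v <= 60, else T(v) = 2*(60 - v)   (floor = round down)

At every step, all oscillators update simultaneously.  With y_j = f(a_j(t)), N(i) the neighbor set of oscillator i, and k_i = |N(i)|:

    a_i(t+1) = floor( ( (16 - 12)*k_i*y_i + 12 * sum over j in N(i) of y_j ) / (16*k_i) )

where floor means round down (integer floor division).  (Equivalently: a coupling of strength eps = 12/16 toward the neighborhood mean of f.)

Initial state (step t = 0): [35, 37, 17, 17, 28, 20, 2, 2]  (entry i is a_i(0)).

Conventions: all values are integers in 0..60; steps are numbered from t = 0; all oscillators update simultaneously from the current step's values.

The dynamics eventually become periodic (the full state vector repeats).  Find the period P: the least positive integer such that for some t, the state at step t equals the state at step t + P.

Simulating step by step:
t=0: [35, 37, 17, 17, 28, 20, 2, 2]
t=1: [24, 24, 29, 29, 23, 30, 26, 26]
t=2: [28, 28, 20, 20, 27, 20, 19, 19]
t=3: [28, 28, 35, 35, 28, 35, 35, 35]
t=4: [5, 5, 6, 6, 5, 6, 6, 6]
t=5: [30, 30, 30, 30, 30, 30, 30, 30]
t=6: [6, 6, 6, 6, 6, 6, 6, 6]
t=7: [31, 31, 31, 31, 31, 31, 31, 31]
t=8: [6, 6, 6, 6, 6, 6, 6, 6]

Answer: 2
Key observation: The state at step 6, [6, 6, 6, 6, 6, 6, 6, 6], reappears at step 8 — and no state repeats earlier — so the cycle the system enters has period 2.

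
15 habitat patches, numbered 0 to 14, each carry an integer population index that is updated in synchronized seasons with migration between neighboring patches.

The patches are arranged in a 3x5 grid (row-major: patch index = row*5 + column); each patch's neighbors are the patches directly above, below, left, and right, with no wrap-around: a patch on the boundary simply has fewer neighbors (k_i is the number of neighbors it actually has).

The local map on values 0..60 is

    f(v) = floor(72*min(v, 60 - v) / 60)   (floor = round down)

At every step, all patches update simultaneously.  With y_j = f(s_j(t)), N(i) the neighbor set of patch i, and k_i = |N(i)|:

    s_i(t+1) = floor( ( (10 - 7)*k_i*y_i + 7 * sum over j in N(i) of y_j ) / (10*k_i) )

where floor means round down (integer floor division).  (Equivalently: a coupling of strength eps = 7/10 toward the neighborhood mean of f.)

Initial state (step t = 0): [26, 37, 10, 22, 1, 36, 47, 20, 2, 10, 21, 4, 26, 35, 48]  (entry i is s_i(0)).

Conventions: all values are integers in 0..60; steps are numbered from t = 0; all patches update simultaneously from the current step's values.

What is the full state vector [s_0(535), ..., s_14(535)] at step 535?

Answer: [33, 33, 33, 33, 33, 33, 33, 32, 32, 32, 33, 32, 32, 32, 32]
Key observation: The state at step 7, [33, 33, 33, 33, 33, 33, 33, 32, 32, 32, 33, 32, 32, 32, 32], reappears at step 9: the system is in a cycle of period 2 from step 7 on.  Therefore the state at step 535 equals the state at step 7 + ((535 - 7) mod 2) = 7, which is [33, 33, 33, 33, 33, 33, 33, 32, 32, 32, 33, 32, 32, 32, 32].

Derivation:
t=0: [26, 37, 10, 22, 1, 36, 47, 20, 2, 10, 21, 4, 26, 35, 48]
t=1: [28, 21, 21, 11, 13, 24, 19, 17, 16, 7, 18, 17, 22, 19, 18]
t=2: [28, 26, 21, 17, 11, 26, 22, 22, 16, 15, 23, 22, 22, 22, 16]
t=3: [31, 28, 25, 19, 17, 29, 27, 24, 21, 17, 28, 26, 26, 22, 21]
t=4: [33, 32, 28, 24, 20, 33, 31, 29, 24, 22, 32, 31, 29, 26, 23]
t=5: [32, 33, 32, 28, 26, 32, 33, 32, 29, 26, 33, 33, 33, 30, 28]
t=6: [32, 32, 32, 32, 31, 32, 32, 32, 33, 32, 32, 32, 33, 33, 33]
t=7: [33, 33, 33, 33, 33, 33, 33, 32, 32, 32, 33, 32, 32, 32, 32]
t=8: [32, 32, 32, 32, 32, 32, 32, 32, 32, 32, 32, 32, 33, 33, 33]
t=9: [33, 33, 33, 33, 33, 33, 33, 32, 32, 32, 33, 32, 32, 32, 32]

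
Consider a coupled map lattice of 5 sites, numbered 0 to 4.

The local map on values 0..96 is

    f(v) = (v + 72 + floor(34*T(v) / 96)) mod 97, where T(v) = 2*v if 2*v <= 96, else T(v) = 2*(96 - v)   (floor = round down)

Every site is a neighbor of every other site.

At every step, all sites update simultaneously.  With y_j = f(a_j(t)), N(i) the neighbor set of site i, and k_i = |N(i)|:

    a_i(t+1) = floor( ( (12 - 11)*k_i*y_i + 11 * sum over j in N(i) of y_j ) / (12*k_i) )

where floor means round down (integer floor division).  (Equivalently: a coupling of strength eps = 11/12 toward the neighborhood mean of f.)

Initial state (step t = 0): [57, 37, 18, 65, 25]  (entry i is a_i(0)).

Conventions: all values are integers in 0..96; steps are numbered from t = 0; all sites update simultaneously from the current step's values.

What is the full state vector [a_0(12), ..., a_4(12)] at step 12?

Simulating step by step:
t=0: [57, 37, 18, 65, 25]
t=1: [32, 35, 40, 32, 38]
t=2: [35, 34, 33, 35, 34]
t=3: [32, 33, 33, 32, 33]
t=4: [30, 30, 30, 30, 30]
t=5: [26, 26, 26, 26, 26]
t=6: [19, 19, 19, 19, 19]
t=7: [7, 7, 7, 7, 7]
t=8: [83, 83, 83, 83, 83]
t=9: [67, 67, 67, 67, 67]
t=10: [62, 62, 62, 62, 62]
t=11: [61, 61, 61, 61, 61]
t=12: [60, 60, 60, 60, 60]

Answer: [60, 60, 60, 60, 60]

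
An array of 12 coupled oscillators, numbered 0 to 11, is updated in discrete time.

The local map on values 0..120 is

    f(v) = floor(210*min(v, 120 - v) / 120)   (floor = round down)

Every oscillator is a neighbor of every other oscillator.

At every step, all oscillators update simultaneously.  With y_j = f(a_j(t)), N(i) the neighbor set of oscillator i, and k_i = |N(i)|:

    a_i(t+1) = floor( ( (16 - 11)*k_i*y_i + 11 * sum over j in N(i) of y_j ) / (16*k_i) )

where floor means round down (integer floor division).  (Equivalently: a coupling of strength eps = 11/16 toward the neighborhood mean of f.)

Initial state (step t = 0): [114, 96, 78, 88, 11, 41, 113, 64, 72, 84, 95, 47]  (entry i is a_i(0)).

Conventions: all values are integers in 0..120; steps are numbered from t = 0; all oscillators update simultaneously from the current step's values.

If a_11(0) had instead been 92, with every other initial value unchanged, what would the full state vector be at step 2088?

Simulating step by step:
t=0: [114, 96, 78, 88, 11, 41, 113, 64, 72, 84, 95, 92]
t=1: [41, 49, 57, 52, 43, 56, 41, 63, 59, 54, 49, 51]
t=2: [84, 87, 91, 89, 85, 90, 84, 91, 92, 89, 87, 88]
t=3: [57, 55, 54, 55, 56, 54, 57, 54, 53, 55, 55, 55]
t=4: [96, 95, 95, 95, 96, 95, 96, 95, 94, 95, 95, 95]
t=5: [42, 42, 42, 42, 42, 42, 42, 42, 43, 42, 42, 42]
t=6: [73, 73, 73, 73, 73, 73, 73, 73, 73, 73, 73, 73]
t=7: [82, 82, 82, 82, 82, 82, 82, 82, 82, 82, 82, 82]
t=8: [66, 66, 66, 66, 66, 66, 66, 66, 66, 66, 66, 66]
t=9: [94, 94, 94, 94, 94, 94, 94, 94, 94, 94, 94, 94]
t=10: [45, 45, 45, 45, 45, 45, 45, 45, 45, 45, 45, 45]
t=11: [78, 78, 78, 78, 78, 78, 78, 78, 78, 78, 78, 78]
t=12: [73, 73, 73, 73, 73, 73, 73, 73, 73, 73, 73, 73]

Answer: [73, 73, 73, 73, 73, 73, 73, 73, 73, 73, 73, 73]
Key observation: The state at step 6, [73, 73, 73, 73, 73, 73, 73, 73, 73, 73, 73, 73], reappears at step 12: the system is in a cycle of period 6 from step 6 on.  Therefore the state at step 2088 equals the state at step 6 + ((2088 - 6) mod 6) = 6, which is [73, 73, 73, 73, 73, 73, 73, 73, 73, 73, 73, 73].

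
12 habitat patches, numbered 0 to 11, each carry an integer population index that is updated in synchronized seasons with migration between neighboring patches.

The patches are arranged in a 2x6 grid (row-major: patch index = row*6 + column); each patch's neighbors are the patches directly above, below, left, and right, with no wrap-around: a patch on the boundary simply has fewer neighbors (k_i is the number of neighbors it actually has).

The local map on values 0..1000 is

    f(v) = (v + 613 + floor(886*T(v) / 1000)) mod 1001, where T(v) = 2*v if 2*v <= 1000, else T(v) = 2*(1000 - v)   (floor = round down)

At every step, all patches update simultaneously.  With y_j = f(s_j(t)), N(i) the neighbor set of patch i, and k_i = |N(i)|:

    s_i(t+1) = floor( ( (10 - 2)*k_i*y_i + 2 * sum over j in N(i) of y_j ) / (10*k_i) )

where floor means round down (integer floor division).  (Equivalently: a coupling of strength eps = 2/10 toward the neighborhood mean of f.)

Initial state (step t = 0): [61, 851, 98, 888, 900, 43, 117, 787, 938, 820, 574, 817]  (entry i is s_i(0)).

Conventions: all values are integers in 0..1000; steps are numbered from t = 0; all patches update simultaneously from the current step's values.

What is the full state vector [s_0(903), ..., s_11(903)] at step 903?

Answer: [781, 781, 781, 781, 781, 781, 781, 781, 781, 781, 781, 781]
Key observation: The state at step 13, [781, 781, 781, 781, 781, 781, 781, 781, 781, 781, 781, 781], reappears at step 14: the system is in a cycle of period 1 from step 13 on.  Therefore the state at step 903 equals the state at step 13 + ((903 - 13) mod 1) = 13, which is [781, 781, 781, 781, 781, 781, 781, 781, 781, 781, 781, 781].

Derivation:
t=0: [61, 851, 98, 888, 900, 43, 117, 787, 938, 820, 574, 817]
t=1: [792, 744, 846, 713, 709, 729, 905, 775, 687, 753, 898, 769]
t=2: [767, 799, 750, 824, 825, 819, 703, 784, 836, 800, 713, 783]
t=3: [793, 771, 794, 752, 753, 753, 829, 778, 747, 767, 819, 781]
t=4: [770, 785, 776, 800, 798, 799, 750, 782, 801, 790, 759, 780]
t=5: [789, 778, 781, 767, 769, 768, 800, 780, 767, 774, 793, 781]
t=6: [774, 782, 782, 789, 788, 789, 768, 780, 789, 785, 773, 781]
t=7: [785, 780, 779, 774, 775, 774, 789, 781, 775, 777, 785, 780]
t=8: [777, 780, 782, 785, 784, 785, 775, 780, 784, 783, 778, 781]
t=9: [783, 781, 779, 777, 778, 777, 784, 781, 778, 779, 782, 780]
t=10: [779, 780, 782, 783, 782, 783, 778, 780, 782, 782, 780, 781]
t=11: [782, 781, 780, 779, 779, 779, 782, 781, 780, 780, 780, 780]
t=12: [780, 780, 781, 781, 781, 781, 780, 780, 781, 781, 781, 781]
t=13: [781, 781, 781, 781, 781, 781, 781, 781, 781, 781, 781, 781]
t=14: [781, 781, 781, 781, 781, 781, 781, 781, 781, 781, 781, 781]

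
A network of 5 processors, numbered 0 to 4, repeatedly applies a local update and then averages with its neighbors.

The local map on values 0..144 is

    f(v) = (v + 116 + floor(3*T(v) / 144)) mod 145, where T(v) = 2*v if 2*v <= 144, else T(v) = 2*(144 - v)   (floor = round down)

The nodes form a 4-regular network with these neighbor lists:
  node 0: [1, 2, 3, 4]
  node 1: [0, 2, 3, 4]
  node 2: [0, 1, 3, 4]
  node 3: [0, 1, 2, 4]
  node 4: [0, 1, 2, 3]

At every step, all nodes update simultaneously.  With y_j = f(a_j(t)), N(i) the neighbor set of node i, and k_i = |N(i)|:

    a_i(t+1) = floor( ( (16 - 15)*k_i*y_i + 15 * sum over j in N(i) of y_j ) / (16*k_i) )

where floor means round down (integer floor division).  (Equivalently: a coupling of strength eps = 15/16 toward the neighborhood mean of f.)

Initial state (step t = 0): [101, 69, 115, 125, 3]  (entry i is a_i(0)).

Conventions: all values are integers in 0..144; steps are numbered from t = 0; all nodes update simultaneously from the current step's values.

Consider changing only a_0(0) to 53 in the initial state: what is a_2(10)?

Simulating step by step:
t=0: [53, 69, 115, 125, 3]
t=1: [82, 79, 71, 70, 66]
t=2: [45, 45, 47, 47, 47]
t=3: [18, 18, 18, 18, 18]
t=4: [134, 134, 134, 134, 134]
t=5: [105, 105, 105, 105, 105]
t=6: [77, 77, 77, 77, 77]
t=7: [50, 50, 50, 50, 50]
t=8: [23, 23, 23, 23, 23]
t=9: [139, 139, 139, 139, 139]
t=10: [110, 110, 110, 110, 110]

Answer: a_2(10) = 110
Key observation: This trace re-runs the system from the modified initial state.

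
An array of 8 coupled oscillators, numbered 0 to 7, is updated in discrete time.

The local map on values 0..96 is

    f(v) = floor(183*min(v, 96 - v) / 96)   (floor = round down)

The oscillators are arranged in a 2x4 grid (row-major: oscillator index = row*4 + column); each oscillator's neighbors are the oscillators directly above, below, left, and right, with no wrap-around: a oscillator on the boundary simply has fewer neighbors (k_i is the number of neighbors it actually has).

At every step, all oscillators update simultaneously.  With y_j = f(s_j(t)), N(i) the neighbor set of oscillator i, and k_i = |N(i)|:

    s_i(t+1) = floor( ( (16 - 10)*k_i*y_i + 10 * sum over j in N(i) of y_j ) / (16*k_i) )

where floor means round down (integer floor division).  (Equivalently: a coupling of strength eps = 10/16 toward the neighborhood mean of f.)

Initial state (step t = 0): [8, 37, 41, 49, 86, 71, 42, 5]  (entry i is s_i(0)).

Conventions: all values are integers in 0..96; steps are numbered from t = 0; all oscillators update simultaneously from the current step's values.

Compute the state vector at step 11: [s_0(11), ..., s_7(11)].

Answer: [34, 36, 40, 42, 33, 35, 38, 41]

Derivation:
t=0: [8, 37, 41, 49, 86, 71, 42, 5]
t=1: [33, 55, 79, 60, 26, 52, 57, 56]
t=2: [62, 66, 57, 59, 63, 73, 67, 72]
t=3: [61, 59, 65, 63, 56, 52, 54, 55]
t=4: [70, 69, 66, 66, 75, 78, 75, 73]
t=5: [46, 48, 52, 52, 40, 40, 42, 46]
t=6: [84, 85, 84, 84, 79, 79, 81, 83]
t=7: [24, 23, 22, 22, 28, 28, 26, 24]
t=8: [46, 45, 43, 42, 50, 50, 47, 45]
t=9: [86, 85, 83, 81, 87, 87, 86, 84]
t=10: [18, 20, 22, 24, 17, 18, 20, 22]
t=11: [34, 36, 40, 42, 33, 35, 38, 41]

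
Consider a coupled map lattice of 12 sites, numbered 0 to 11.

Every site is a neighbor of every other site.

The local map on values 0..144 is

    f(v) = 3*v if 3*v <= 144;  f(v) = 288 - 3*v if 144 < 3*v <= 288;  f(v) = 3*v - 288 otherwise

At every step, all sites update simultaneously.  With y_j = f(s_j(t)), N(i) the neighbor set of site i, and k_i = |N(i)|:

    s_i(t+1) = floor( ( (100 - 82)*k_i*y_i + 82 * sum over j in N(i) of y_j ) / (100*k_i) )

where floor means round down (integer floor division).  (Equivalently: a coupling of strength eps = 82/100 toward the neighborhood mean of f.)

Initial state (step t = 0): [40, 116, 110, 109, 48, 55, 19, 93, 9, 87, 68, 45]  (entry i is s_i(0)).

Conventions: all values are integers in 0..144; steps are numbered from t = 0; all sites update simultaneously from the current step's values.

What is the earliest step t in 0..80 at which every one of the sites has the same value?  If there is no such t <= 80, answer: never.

Answer: 5
Key observation: Synchronization is absorbing here: once all sites are equal they stay equal, and step 5 is the first all-equal step.

Derivation:
t=0: [40, 116, 110, 109, 48, 55, 19, 93, 9, 87, 68, 45]  (not all equal)
t=1: [77, 70, 69, 68, 79, 77, 70, 65, 67, 67, 73, 78]  (not all equal)
t=2: [71, 73, 73, 74, 70, 71, 73, 75, 74, 74, 72, 70]  (not all equal)
t=3: [70, 70, 70, 70, 71, 70, 70, 69, 70, 70, 70, 71]  (not all equal)
t=4: [77, 77, 77, 77, 77, 77, 77, 78, 77, 77, 77, 77]  (not all equal)
t=5: [56, 56, 56, 56, 56, 56, 56, 56, 56, 56, 56, 56]  (all equal)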